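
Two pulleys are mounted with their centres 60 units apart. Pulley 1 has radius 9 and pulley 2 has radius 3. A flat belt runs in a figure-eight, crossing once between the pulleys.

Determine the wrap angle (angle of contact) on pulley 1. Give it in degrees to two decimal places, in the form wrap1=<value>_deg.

crossed belt: β = asin((r1+r2)/C) = asin(12/60) = 11.5370°
wrap1 = wrap2 = π + 2β = 203.0739°

wrap1=203.07_deg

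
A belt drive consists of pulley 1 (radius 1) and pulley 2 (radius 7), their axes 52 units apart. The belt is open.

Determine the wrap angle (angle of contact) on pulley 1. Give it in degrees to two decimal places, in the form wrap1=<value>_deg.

open belt: β = asin((r2−r1)/C) = asin(6/52) = 6.6258°
wrap1 = π − 2β = 166.7484°
wrap2 = π + 2β = 193.2516°

wrap1=166.75_deg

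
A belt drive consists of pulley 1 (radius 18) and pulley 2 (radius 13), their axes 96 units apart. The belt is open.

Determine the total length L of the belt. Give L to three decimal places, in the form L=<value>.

open belt: β = asin((r2−r1)/C) = asin(-5/96) = -2.9855°
wrap1 = π − 2β = 185.9710°
wrap2 = π + 2β = 174.0290°
tangent length = C·cosβ = 95.8697
L = r1·wrap1 + r2·wrap2 + 2·C·cosβ = 18·3.2458 + 13·3.0374 + 2·95.8697 = 289.6498

L=289.650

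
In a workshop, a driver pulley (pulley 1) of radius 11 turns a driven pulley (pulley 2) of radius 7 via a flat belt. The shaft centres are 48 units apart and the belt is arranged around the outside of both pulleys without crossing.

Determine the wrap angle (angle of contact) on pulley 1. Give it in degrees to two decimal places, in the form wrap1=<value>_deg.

wrap1=189.56_deg

open belt: β = asin((r2−r1)/C) = asin(-4/48) = -4.7802°
wrap1 = π − 2β = 189.5604°
wrap2 = π + 2β = 170.4396°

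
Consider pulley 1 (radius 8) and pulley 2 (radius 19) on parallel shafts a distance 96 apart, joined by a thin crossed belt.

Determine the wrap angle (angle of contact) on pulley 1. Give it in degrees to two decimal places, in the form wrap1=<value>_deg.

crossed belt: β = asin((r1+r2)/C) = asin(27/96) = 16.3348°
wrap1 = wrap2 = π + 2β = 212.6696°

wrap1=212.67_deg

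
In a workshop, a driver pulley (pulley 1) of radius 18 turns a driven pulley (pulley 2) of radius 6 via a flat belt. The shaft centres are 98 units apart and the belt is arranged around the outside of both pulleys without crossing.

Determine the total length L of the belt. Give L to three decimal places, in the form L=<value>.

L=272.869

open belt: β = asin((r2−r1)/C) = asin(-12/98) = -7.0335°
wrap1 = π − 2β = 194.0669°
wrap2 = π + 2β = 165.9331°
tangent length = C·cosβ = 97.2625
L = r1·wrap1 + r2·wrap2 + 2·C·cosβ = 18·3.3871 + 6·2.8961 + 2·97.2625 = 272.8695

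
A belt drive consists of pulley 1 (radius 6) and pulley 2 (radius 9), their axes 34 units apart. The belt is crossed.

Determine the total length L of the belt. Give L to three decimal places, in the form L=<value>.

crossed belt: β = asin((r1+r2)/C) = asin(15/34) = 26.1790°
wrap1 = wrap2 = π + 2β = 232.3579°
tangent length = C·cosβ = 30.5123
L = (r1+r2)·wrap + 2·C·cosβ = 15·4.0554 + 2·30.5123 = 121.8558

L=121.856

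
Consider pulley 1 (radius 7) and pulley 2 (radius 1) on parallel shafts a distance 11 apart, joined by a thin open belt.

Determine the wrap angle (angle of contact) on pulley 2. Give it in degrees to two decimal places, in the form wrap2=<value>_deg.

open belt: β = asin((r2−r1)/C) = asin(-6/11) = -33.0557°
wrap1 = π − 2β = 246.1115°
wrap2 = π + 2β = 113.8885°

wrap2=113.89_deg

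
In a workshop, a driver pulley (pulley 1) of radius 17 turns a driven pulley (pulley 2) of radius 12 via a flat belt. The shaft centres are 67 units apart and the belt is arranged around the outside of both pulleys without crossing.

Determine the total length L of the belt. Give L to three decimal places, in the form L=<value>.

open belt: β = asin((r2−r1)/C) = asin(-5/67) = -4.2798°
wrap1 = π − 2β = 188.5596°
wrap2 = π + 2β = 171.4404°
tangent length = C·cosβ = 66.8132
L = r1·wrap1 + r2·wrap2 + 2·C·cosβ = 17·3.2910 + 12·2.9922 + 2·66.8132 = 225.4795

L=225.479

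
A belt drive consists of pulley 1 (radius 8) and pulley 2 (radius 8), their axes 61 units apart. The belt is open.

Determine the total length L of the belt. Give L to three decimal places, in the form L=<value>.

L=172.265

open belt: β = asin((r2−r1)/C) = asin(0/61) = 0.0000°
wrap1 = π − 2β = 180.0000°
wrap2 = π + 2β = 180.0000°
tangent length = C·cosβ = 61.0000
L = r1·wrap1 + r2·wrap2 + 2·C·cosβ = 8·3.1416 + 8·3.1416 + 2·61.0000 = 172.2655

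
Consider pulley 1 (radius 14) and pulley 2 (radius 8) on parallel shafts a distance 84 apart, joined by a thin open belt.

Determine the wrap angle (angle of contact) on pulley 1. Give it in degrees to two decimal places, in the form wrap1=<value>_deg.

open belt: β = asin((r2−r1)/C) = asin(-6/84) = -4.0960°
wrap1 = π − 2β = 188.1921°
wrap2 = π + 2β = 171.8079°

wrap1=188.19_deg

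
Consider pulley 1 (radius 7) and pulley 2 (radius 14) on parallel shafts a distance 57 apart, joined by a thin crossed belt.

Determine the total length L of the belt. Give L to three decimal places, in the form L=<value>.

crossed belt: β = asin((r1+r2)/C) = asin(21/57) = 21.6183°
wrap1 = wrap2 = π + 2β = 223.2365°
tangent length = C·cosβ = 52.9906
L = (r1+r2)·wrap + 2·C·cosβ = 21·3.8962 + 2·52.9906 = 187.8016

L=187.802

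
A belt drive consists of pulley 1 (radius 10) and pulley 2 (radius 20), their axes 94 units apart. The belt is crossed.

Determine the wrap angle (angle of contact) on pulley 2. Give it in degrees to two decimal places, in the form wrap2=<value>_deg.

wrap2=217.22_deg

crossed belt: β = asin((r1+r2)/C) = asin(30/94) = 18.6115°
wrap1 = wrap2 = π + 2β = 217.2229°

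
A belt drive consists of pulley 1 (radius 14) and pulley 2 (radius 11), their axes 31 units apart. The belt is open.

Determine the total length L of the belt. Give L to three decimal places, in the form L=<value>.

L=140.830

open belt: β = asin((r2−r1)/C) = asin(-3/31) = -5.5534°
wrap1 = π − 2β = 191.1069°
wrap2 = π + 2β = 168.8931°
tangent length = C·cosβ = 30.8545
L = r1·wrap1 + r2·wrap2 + 2·C·cosβ = 14·3.3354 + 11·2.9477 + 2·30.8545 = 140.8304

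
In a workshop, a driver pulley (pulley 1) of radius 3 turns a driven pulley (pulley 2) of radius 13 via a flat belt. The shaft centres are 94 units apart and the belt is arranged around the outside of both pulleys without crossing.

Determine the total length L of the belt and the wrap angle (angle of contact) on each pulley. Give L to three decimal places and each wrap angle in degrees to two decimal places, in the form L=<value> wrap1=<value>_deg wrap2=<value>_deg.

open belt: β = asin((r2−r1)/C) = asin(10/94) = 6.1069°
wrap1 = π − 2β = 167.7863°
wrap2 = π + 2β = 192.2137°
tangent length = C·cosβ = 93.4666
L = r1·wrap1 + r2·wrap2 + 2·C·cosβ = 3·2.9284 + 13·3.3548 + 2·93.4666 = 239.3303

L=239.330 wrap1=167.79_deg wrap2=192.21_deg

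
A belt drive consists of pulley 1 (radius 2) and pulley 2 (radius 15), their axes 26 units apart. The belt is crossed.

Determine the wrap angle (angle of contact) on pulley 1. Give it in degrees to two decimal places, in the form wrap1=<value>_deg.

wrap1=261.66_deg

crossed belt: β = asin((r1+r2)/C) = asin(17/26) = 40.8322°
wrap1 = wrap2 = π + 2β = 261.6644°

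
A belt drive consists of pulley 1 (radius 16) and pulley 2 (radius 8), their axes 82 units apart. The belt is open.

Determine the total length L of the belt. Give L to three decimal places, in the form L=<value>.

L=240.179

open belt: β = asin((r2−r1)/C) = asin(-8/82) = -5.5987°
wrap1 = π − 2β = 191.1975°
wrap2 = π + 2β = 168.8025°
tangent length = C·cosβ = 81.6088
L = r1·wrap1 + r2·wrap2 + 2·C·cosβ = 16·3.3370 + 8·2.9462 + 2·81.6088 = 240.1793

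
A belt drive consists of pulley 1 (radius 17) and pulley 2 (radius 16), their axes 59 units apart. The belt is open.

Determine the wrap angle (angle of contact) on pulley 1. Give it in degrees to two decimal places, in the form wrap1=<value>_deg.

open belt: β = asin((r2−r1)/C) = asin(-1/59) = -0.9712°
wrap1 = π − 2β = 181.9423°
wrap2 = π + 2β = 178.0577°

wrap1=181.94_deg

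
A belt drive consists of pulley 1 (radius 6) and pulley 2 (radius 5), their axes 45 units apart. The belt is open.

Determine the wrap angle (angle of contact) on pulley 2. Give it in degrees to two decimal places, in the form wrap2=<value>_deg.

open belt: β = asin((r2−r1)/C) = asin(-1/45) = -1.2733°
wrap1 = π − 2β = 182.5467°
wrap2 = π + 2β = 177.4533°

wrap2=177.45_deg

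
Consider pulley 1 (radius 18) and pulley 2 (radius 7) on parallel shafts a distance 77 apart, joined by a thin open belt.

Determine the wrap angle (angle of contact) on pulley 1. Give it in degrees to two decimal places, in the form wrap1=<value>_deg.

wrap1=196.43_deg

open belt: β = asin((r2−r1)/C) = asin(-11/77) = -8.2132°
wrap1 = π − 2β = 196.4264°
wrap2 = π + 2β = 163.5736°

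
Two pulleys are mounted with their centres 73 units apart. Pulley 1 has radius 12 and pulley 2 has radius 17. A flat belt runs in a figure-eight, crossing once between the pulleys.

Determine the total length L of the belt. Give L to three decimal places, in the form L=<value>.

L=248.786

crossed belt: β = asin((r1+r2)/C) = asin(29/73) = 23.4070°
wrap1 = wrap2 = π + 2β = 226.8140°
tangent length = C·cosβ = 66.9925
L = (r1+r2)·wrap + 2·C·cosβ = 29·3.9587 + 2·66.9925 = 248.7860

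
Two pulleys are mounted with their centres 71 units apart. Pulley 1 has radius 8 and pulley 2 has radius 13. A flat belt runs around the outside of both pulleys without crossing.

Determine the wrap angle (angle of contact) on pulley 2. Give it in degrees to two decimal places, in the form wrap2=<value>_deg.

wrap2=188.08_deg

open belt: β = asin((r2−r1)/C) = asin(5/71) = 4.0383°
wrap1 = π − 2β = 171.9235°
wrap2 = π + 2β = 188.0765°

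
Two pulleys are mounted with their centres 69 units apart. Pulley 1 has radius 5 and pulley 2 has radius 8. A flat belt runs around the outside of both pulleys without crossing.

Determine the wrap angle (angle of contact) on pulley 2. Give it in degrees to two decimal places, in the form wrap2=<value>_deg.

wrap2=184.98_deg

open belt: β = asin((r2−r1)/C) = asin(3/69) = 2.4919°
wrap1 = π − 2β = 175.0162°
wrap2 = π + 2β = 184.9838°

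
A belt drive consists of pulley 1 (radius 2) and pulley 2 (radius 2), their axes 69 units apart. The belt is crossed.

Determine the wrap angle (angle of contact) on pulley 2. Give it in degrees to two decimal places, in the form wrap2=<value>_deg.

wrap2=186.65_deg

crossed belt: β = asin((r1+r2)/C) = asin(4/69) = 3.3234°
wrap1 = wrap2 = π + 2β = 186.6467°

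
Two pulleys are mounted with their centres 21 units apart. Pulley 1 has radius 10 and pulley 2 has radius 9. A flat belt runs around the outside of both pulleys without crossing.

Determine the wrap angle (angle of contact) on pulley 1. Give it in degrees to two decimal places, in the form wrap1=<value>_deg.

wrap1=185.46_deg

open belt: β = asin((r2−r1)/C) = asin(-1/21) = -2.7294°
wrap1 = π − 2β = 185.4588°
wrap2 = π + 2β = 174.5412°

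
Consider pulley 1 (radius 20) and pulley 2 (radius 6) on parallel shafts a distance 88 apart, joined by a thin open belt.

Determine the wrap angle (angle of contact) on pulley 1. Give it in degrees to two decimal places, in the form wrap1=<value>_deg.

wrap1=198.31_deg

open belt: β = asin((r2−r1)/C) = asin(-14/88) = -9.1541°
wrap1 = π − 2β = 198.3083°
wrap2 = π + 2β = 161.6917°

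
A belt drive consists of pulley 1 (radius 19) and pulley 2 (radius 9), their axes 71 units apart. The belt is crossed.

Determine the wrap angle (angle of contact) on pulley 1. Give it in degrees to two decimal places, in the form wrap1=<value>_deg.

crossed belt: β = asin((r1+r2)/C) = asin(28/71) = 23.2265°
wrap1 = wrap2 = π + 2β = 226.4529°

wrap1=226.45_deg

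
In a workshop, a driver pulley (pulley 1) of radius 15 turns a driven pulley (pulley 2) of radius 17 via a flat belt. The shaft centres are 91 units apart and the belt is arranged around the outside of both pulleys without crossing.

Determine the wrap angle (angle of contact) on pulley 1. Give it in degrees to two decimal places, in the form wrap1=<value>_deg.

wrap1=177.48_deg

open belt: β = asin((r2−r1)/C) = asin(2/91) = 1.2593°
wrap1 = π − 2β = 177.4813°
wrap2 = π + 2β = 182.5187°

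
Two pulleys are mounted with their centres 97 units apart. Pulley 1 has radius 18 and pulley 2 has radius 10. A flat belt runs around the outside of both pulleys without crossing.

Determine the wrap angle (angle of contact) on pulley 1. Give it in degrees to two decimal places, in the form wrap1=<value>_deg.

open belt: β = asin((r2−r1)/C) = asin(-8/97) = -4.7308°
wrap1 = π − 2β = 189.4616°
wrap2 = π + 2β = 170.5384°

wrap1=189.46_deg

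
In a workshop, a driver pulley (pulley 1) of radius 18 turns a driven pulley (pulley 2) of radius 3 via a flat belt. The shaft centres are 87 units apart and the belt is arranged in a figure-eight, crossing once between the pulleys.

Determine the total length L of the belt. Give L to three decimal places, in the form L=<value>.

crossed belt: β = asin((r1+r2)/C) = asin(21/87) = 13.9680°
wrap1 = wrap2 = π + 2β = 207.9359°
tangent length = C·cosβ = 84.4275
L = (r1+r2)·wrap + 2·C·cosβ = 21·3.6292 + 2·84.4275 = 245.0675

L=245.067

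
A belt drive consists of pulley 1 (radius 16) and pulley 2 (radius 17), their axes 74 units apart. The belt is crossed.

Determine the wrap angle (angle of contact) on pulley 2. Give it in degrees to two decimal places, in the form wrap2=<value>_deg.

wrap2=232.97_deg

crossed belt: β = asin((r1+r2)/C) = asin(33/74) = 26.4839°
wrap1 = wrap2 = π + 2β = 232.9678°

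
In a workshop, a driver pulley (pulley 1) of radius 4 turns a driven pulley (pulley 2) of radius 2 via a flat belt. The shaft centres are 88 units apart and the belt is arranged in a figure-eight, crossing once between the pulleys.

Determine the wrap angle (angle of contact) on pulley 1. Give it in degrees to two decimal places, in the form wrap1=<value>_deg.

crossed belt: β = asin((r1+r2)/C) = asin(6/88) = 3.9096°
wrap1 = wrap2 = π + 2β = 187.8191°

wrap1=187.82_deg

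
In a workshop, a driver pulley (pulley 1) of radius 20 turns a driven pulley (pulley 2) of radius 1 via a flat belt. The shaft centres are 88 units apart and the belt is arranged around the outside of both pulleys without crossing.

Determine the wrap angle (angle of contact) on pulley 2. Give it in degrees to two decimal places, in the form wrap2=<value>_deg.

open belt: β = asin((r2−r1)/C) = asin(-19/88) = -12.4689°
wrap1 = π − 2β = 204.9377°
wrap2 = π + 2β = 155.0623°

wrap2=155.06_deg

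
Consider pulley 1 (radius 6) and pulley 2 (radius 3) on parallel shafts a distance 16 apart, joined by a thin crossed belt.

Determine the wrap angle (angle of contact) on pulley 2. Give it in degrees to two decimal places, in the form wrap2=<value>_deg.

wrap2=248.46_deg

crossed belt: β = asin((r1+r2)/C) = asin(9/16) = 34.2289°
wrap1 = wrap2 = π + 2β = 248.4577°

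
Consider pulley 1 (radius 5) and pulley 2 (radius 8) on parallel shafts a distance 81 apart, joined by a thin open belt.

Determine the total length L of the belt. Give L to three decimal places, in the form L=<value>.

L=202.952

open belt: β = asin((r2−r1)/C) = asin(3/81) = 2.1226°
wrap1 = π − 2β = 175.7549°
wrap2 = π + 2β = 184.2451°
tangent length = C·cosβ = 80.9444
L = r1·wrap1 + r2·wrap2 + 2·C·cosβ = 5·3.0675 + 8·3.2157 + 2·80.9444 = 202.9518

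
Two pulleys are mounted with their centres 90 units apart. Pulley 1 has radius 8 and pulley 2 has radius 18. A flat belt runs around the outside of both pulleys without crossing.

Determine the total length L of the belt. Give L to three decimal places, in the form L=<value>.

L=262.794

open belt: β = asin((r2−r1)/C) = asin(10/90) = 6.3794°
wrap1 = π − 2β = 167.2413°
wrap2 = π + 2β = 192.7587°
tangent length = C·cosβ = 89.4427
L = r1·wrap1 + r2·wrap2 + 2·C·cosβ = 8·2.9189 + 18·3.3643 + 2·89.4427 = 262.7937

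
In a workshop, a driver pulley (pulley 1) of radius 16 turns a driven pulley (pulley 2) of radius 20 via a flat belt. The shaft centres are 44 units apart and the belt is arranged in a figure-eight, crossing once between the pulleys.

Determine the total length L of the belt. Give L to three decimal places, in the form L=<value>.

L=232.687

crossed belt: β = asin((r1+r2)/C) = asin(36/44) = 54.9032°
wrap1 = wrap2 = π + 2β = 289.8064°
tangent length = C·cosβ = 25.2982
L = (r1+r2)·wrap + 2·C·cosβ = 36·5.0581 + 2·25.2982 = 232.6872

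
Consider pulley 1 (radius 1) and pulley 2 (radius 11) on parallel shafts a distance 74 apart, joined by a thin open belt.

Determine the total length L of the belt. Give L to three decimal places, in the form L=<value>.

L=187.053

open belt: β = asin((r2−r1)/C) = asin(10/74) = 7.7664°
wrap1 = π − 2β = 164.4671°
wrap2 = π + 2β = 195.5329°
tangent length = C·cosβ = 73.3212
L = r1·wrap1 + r2·wrap2 + 2·C·cosβ = 1·2.8705 + 11·3.4127 + 2·73.3212 = 187.0525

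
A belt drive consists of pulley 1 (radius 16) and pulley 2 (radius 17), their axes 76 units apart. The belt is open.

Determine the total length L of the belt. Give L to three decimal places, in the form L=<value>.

open belt: β = asin((r2−r1)/C) = asin(1/76) = 0.7539°
wrap1 = π − 2β = 178.4922°
wrap2 = π + 2β = 181.5078°
tangent length = C·cosβ = 75.9934
L = r1·wrap1 + r2·wrap2 + 2·C·cosβ = 16·3.1153 + 17·3.1679 + 2·75.9934 = 255.6857

L=255.686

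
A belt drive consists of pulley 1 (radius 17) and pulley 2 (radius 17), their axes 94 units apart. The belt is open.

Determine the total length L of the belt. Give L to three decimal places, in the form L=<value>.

L=294.814

open belt: β = asin((r2−r1)/C) = asin(0/94) = 0.0000°
wrap1 = π − 2β = 180.0000°
wrap2 = π + 2β = 180.0000°
tangent length = C·cosβ = 94.0000
L = r1·wrap1 + r2·wrap2 + 2·C·cosβ = 17·3.1416 + 17·3.1416 + 2·94.0000 = 294.8142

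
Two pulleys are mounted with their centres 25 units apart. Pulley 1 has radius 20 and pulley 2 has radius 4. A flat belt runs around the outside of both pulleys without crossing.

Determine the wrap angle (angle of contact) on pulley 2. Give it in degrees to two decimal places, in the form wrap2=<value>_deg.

open belt: β = asin((r2−r1)/C) = asin(-16/25) = -39.7918°
wrap1 = π − 2β = 259.5836°
wrap2 = π + 2β = 100.4164°

wrap2=100.42_deg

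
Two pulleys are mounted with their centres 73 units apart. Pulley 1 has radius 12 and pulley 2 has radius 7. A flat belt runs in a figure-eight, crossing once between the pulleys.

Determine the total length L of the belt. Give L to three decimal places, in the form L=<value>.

L=210.664

crossed belt: β = asin((r1+r2)/C) = asin(19/73) = 15.0863°
wrap1 = wrap2 = π + 2β = 210.1726°
tangent length = C·cosβ = 70.4840
L = (r1+r2)·wrap + 2·C·cosβ = 19·3.6682 + 2·70.4840 = 210.6640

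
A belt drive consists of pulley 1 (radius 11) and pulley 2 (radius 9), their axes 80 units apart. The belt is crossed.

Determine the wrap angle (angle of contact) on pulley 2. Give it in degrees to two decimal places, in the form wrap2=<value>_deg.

wrap2=208.96_deg

crossed belt: β = asin((r1+r2)/C) = asin(20/80) = 14.4775°
wrap1 = wrap2 = π + 2β = 208.9550°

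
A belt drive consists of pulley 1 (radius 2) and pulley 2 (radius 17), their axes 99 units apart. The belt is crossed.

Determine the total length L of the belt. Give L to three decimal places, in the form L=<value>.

L=261.348

crossed belt: β = asin((r1+r2)/C) = asin(19/99) = 11.0648°
wrap1 = wrap2 = π + 2β = 202.1296°
tangent length = C·cosβ = 97.1597
L = (r1+r2)·wrap + 2·C·cosβ = 19·3.5278 + 2·97.1597 = 261.3480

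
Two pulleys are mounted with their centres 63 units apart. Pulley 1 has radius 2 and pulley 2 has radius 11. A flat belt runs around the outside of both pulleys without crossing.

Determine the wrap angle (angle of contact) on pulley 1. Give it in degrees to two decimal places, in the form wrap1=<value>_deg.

open belt: β = asin((r2−r1)/C) = asin(9/63) = 8.2132°
wrap1 = π − 2β = 163.5736°
wrap2 = π + 2β = 196.4264°

wrap1=163.57_deg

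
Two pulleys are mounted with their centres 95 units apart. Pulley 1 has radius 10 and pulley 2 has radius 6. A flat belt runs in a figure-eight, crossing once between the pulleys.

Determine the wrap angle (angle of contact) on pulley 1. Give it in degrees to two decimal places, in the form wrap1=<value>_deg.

wrap1=199.39_deg

crossed belt: β = asin((r1+r2)/C) = asin(16/95) = 9.6960°
wrap1 = wrap2 = π + 2β = 199.3921°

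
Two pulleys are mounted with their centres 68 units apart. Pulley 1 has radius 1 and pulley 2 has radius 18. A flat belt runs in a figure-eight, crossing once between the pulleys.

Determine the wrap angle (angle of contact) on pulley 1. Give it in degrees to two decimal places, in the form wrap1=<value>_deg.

crossed belt: β = asin((r1+r2)/C) = asin(19/68) = 16.2251°
wrap1 = wrap2 = π + 2β = 212.4502°

wrap1=212.45_deg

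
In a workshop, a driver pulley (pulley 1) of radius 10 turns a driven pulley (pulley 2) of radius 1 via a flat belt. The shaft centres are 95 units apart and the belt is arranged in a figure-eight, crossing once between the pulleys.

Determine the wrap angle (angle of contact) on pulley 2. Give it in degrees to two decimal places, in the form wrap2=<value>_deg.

wrap2=193.30_deg

crossed belt: β = asin((r1+r2)/C) = asin(11/95) = 6.6492°
wrap1 = wrap2 = π + 2β = 193.2983°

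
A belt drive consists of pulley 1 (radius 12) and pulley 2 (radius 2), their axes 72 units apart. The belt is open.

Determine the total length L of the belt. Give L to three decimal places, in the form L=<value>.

L=189.373

open belt: β = asin((r2−r1)/C) = asin(-10/72) = -7.9836°
wrap1 = π − 2β = 195.9671°
wrap2 = π + 2β = 164.0329°
tangent length = C·cosβ = 71.3022
L = r1·wrap1 + r2·wrap2 + 2·C·cosβ = 12·3.4203 + 2·2.8629 + 2·71.3022 = 189.3734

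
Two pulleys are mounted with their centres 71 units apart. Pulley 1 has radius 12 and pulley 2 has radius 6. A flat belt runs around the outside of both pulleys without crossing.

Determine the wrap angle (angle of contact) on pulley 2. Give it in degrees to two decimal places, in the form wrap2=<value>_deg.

wrap2=170.30_deg

open belt: β = asin((r2−r1)/C) = asin(-6/71) = -4.8477°
wrap1 = π − 2β = 189.6954°
wrap2 = π + 2β = 170.3046°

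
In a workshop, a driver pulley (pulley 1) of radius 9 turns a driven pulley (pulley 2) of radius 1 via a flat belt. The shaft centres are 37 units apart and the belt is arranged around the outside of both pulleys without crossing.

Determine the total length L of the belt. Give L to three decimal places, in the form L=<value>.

open belt: β = asin((r2−r1)/C) = asin(-8/37) = -12.4869°
wrap1 = π − 2β = 204.9738°
wrap2 = π + 2β = 155.0262°
tangent length = C·cosβ = 36.1248
L = r1·wrap1 + r2·wrap2 + 2·C·cosβ = 9·3.5775 + 1·2.7057 + 2·36.1248 = 107.1525

L=107.152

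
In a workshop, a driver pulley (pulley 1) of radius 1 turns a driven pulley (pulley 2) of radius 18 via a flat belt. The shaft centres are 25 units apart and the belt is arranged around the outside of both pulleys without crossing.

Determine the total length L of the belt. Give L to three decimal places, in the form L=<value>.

open belt: β = asin((r2−r1)/C) = asin(17/25) = 42.8436°
wrap1 = π − 2β = 94.3127°
wrap2 = π + 2β = 265.6873°
tangent length = C·cosβ = 18.3303
L = r1·wrap1 + r2·wrap2 + 2·C·cosβ = 1·1.6461 + 18·4.6371 + 2·18.3303 = 121.7748

L=121.775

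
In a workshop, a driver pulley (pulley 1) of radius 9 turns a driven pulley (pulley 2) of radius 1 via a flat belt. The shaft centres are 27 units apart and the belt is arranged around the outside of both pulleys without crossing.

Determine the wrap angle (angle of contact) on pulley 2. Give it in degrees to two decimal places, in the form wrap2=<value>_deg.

wrap2=145.53_deg

open belt: β = asin((r2−r1)/C) = asin(-8/27) = -17.2353°
wrap1 = π − 2β = 214.4706°
wrap2 = π + 2β = 145.5294°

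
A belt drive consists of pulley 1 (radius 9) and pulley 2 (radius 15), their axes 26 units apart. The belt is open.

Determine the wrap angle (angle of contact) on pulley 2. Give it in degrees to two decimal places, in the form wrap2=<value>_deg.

open belt: β = asin((r2−r1)/C) = asin(6/26) = 13.3424°
wrap1 = π − 2β = 153.3153°
wrap2 = π + 2β = 206.6847°

wrap2=206.68_deg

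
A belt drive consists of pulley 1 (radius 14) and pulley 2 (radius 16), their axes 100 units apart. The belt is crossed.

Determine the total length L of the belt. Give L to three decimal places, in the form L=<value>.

crossed belt: β = asin((r1+r2)/C) = asin(30/100) = 17.4576°
wrap1 = wrap2 = π + 2β = 214.9152°
tangent length = C·cosβ = 95.3939
L = (r1+r2)·wrap + 2·C·cosβ = 30·3.7510 + 2·95.3939 = 303.3172

L=303.317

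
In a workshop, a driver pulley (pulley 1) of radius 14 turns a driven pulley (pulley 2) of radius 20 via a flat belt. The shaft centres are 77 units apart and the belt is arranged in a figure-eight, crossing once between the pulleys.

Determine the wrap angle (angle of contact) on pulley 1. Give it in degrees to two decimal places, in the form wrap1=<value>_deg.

crossed belt: β = asin((r1+r2)/C) = asin(34/77) = 26.2034°
wrap1 = wrap2 = π + 2β = 232.4067°

wrap1=232.41_deg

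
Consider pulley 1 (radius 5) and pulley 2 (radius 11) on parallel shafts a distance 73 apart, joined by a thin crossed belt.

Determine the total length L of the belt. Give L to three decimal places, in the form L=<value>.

L=199.787

crossed belt: β = asin((r1+r2)/C) = asin(16/73) = 12.6608°
wrap1 = wrap2 = π + 2β = 205.3215°
tangent length = C·cosβ = 71.2250
L = (r1+r2)·wrap + 2·C·cosβ = 16·3.5835 + 2·71.2250 = 199.7866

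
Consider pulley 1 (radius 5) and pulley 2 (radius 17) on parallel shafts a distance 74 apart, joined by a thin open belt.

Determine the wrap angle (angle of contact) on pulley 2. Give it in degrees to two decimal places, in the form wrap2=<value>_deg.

open belt: β = asin((r2−r1)/C) = asin(12/74) = 9.3324°
wrap1 = π − 2β = 161.3352°
wrap2 = π + 2β = 198.6648°

wrap2=198.66_deg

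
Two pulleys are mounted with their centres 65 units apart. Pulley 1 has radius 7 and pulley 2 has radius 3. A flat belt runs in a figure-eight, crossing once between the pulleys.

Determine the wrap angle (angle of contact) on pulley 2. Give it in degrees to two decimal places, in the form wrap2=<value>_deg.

wrap2=197.70_deg

crossed belt: β = asin((r1+r2)/C) = asin(10/65) = 8.8499°
wrap1 = wrap2 = π + 2β = 197.6998°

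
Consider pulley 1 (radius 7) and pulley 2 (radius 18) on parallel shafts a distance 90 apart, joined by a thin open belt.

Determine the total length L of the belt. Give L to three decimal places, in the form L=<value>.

open belt: β = asin((r2−r1)/C) = asin(11/90) = 7.0204°
wrap1 = π − 2β = 165.9593°
wrap2 = π + 2β = 194.0407°
tangent length = C·cosβ = 89.3252
L = r1·wrap1 + r2·wrap2 + 2·C·cosβ = 7·2.8965 + 18·3.3866 + 2·89.3252 = 259.8859

L=259.886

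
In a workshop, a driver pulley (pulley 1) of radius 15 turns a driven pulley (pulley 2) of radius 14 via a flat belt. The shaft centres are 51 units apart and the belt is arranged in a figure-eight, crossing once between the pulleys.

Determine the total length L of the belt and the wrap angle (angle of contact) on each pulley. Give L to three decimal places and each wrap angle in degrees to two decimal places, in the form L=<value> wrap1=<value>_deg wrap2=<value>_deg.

L=210.091 wrap1=249.31_deg wrap2=249.31_deg

crossed belt: β = asin((r1+r2)/C) = asin(29/51) = 34.6546°
wrap1 = wrap2 = π + 2β = 249.3091°
tangent length = C·cosβ = 41.9524
L = (r1+r2)·wrap + 2·C·cosβ = 29·4.3513 + 2·41.9524 = 210.0914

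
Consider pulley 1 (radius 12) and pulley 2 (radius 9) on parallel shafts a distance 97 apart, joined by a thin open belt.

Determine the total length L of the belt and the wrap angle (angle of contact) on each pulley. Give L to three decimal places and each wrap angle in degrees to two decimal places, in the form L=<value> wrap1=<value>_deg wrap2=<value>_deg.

L=260.066 wrap1=183.54_deg wrap2=176.46_deg

open belt: β = asin((r2−r1)/C) = asin(-3/97) = -1.7723°
wrap1 = π − 2β = 183.5446°
wrap2 = π + 2β = 176.4554°
tangent length = C·cosβ = 96.9536
L = r1·wrap1 + r2·wrap2 + 2·C·cosβ = 12·3.2035 + 9·3.0797 + 2·96.9536 = 260.0662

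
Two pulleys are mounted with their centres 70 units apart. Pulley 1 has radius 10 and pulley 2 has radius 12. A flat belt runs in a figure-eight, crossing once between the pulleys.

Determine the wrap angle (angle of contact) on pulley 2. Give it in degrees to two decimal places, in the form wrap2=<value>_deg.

wrap2=216.64_deg

crossed belt: β = asin((r1+r2)/C) = asin(22/70) = 18.3177°
wrap1 = wrap2 = π + 2β = 216.6354°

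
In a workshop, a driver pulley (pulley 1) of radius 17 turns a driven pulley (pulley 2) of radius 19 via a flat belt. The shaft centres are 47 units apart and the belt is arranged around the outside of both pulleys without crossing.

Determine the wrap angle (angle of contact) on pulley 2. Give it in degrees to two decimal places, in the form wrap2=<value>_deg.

open belt: β = asin((r2−r1)/C) = asin(2/47) = 2.4389°
wrap1 = π − 2β = 175.1223°
wrap2 = π + 2β = 184.8777°

wrap2=184.88_deg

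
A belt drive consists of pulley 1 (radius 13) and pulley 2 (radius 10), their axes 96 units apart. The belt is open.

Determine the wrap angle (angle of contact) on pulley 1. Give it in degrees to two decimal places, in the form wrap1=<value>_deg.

open belt: β = asin((r2−r1)/C) = asin(-3/96) = -1.7908°
wrap1 = π − 2β = 183.5816°
wrap2 = π + 2β = 176.4184°

wrap1=183.58_deg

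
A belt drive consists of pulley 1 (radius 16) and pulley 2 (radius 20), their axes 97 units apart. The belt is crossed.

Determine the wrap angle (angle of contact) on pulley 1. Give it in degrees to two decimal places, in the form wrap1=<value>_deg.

wrap1=223.57_deg

crossed belt: β = asin((r1+r2)/C) = asin(36/97) = 21.7856°
wrap1 = wrap2 = π + 2β = 223.5711°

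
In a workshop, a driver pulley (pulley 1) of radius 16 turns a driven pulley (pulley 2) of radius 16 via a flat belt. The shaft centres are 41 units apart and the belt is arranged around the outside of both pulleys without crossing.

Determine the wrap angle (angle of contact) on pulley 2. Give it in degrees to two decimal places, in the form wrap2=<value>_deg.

wrap2=180.00_deg

open belt: β = asin((r2−r1)/C) = asin(0/41) = 0.0000°
wrap1 = π − 2β = 180.0000°
wrap2 = π + 2β = 180.0000°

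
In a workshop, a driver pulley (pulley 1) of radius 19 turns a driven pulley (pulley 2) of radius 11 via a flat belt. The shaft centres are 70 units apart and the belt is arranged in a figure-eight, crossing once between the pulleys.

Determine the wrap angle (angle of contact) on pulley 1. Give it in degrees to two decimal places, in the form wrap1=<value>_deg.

wrap1=230.75_deg

crossed belt: β = asin((r1+r2)/C) = asin(30/70) = 25.3769°
wrap1 = wrap2 = π + 2β = 230.7539°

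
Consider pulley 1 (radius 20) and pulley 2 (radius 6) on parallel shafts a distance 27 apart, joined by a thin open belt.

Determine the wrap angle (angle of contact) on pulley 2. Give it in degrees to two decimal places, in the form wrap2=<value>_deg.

open belt: β = asin((r2−r1)/C) = asin(-14/27) = -31.2329°
wrap1 = π − 2β = 242.4659°
wrap2 = π + 2β = 117.5341°

wrap2=117.53_deg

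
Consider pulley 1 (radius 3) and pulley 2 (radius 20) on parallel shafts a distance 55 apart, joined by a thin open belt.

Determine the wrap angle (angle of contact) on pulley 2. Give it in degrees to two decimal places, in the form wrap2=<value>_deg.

open belt: β = asin((r2−r1)/C) = asin(17/55) = 18.0045°
wrap1 = π − 2β = 143.9911°
wrap2 = π + 2β = 216.0089°

wrap2=216.01_deg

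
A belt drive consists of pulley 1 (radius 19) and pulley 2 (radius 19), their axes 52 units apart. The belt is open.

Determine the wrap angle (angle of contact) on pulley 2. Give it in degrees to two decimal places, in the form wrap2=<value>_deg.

wrap2=180.00_deg

open belt: β = asin((r2−r1)/C) = asin(0/52) = 0.0000°
wrap1 = π − 2β = 180.0000°
wrap2 = π + 2β = 180.0000°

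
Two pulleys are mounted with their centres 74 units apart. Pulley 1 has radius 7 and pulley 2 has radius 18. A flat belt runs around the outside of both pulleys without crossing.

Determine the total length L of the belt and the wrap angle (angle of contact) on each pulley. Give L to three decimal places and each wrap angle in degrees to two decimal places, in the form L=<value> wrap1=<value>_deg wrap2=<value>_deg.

L=228.178 wrap1=162.90_deg wrap2=197.10_deg

open belt: β = asin((r2−r1)/C) = asin(11/74) = 8.5486°
wrap1 = π − 2β = 162.9028°
wrap2 = π + 2β = 197.0972°
tangent length = C·cosβ = 73.1779
L = r1·wrap1 + r2·wrap2 + 2·C·cosβ = 7·2.8432 + 18·3.4400 + 2·73.1779 = 228.1780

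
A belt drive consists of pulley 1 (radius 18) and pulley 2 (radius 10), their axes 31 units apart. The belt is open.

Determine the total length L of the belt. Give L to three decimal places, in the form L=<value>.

open belt: β = asin((r2−r1)/C) = asin(-8/31) = -14.9552°
wrap1 = π − 2β = 209.9105°
wrap2 = π + 2β = 150.0895°
tangent length = C·cosβ = 29.9500
L = r1·wrap1 + r2·wrap2 + 2·C·cosβ = 18·3.6636 + 10·2.6196 + 2·29.9500 = 152.0408

L=152.041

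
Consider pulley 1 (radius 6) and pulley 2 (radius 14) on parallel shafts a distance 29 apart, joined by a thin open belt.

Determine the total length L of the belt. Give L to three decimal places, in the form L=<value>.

L=123.053

open belt: β = asin((r2−r1)/C) = asin(8/29) = 16.0134°
wrap1 = π − 2β = 147.9732°
wrap2 = π + 2β = 212.0268°
tangent length = C·cosβ = 27.8747
L = r1·wrap1 + r2·wrap2 + 2·C·cosβ = 6·2.5826 + 14·3.7006 + 2·27.8747 = 123.0531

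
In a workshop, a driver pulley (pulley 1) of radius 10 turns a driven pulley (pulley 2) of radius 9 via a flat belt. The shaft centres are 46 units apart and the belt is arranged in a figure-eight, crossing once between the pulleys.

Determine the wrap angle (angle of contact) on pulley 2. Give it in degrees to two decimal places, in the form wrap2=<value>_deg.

crossed belt: β = asin((r1+r2)/C) = asin(19/46) = 24.3962°
wrap1 = wrap2 = π + 2β = 228.7923°

wrap2=228.79_deg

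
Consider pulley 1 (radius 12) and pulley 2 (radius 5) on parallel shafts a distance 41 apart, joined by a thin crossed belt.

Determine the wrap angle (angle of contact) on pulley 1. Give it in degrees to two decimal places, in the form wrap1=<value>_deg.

crossed belt: β = asin((r1+r2)/C) = asin(17/41) = 24.4963°
wrap1 = wrap2 = π + 2β = 228.9926°

wrap1=228.99_deg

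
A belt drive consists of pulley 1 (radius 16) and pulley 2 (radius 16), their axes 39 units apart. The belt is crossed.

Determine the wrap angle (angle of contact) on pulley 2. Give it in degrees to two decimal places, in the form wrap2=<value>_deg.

wrap2=290.27_deg

crossed belt: β = asin((r1+r2)/C) = asin(32/39) = 55.1362°
wrap1 = wrap2 = π + 2β = 290.2723°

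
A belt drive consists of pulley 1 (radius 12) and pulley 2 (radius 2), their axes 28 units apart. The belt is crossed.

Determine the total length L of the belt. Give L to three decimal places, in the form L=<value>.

L=107.140

crossed belt: β = asin((r1+r2)/C) = asin(14/28) = 30.0000°
wrap1 = wrap2 = π + 2β = 240.0000°
tangent length = C·cosβ = 24.2487
L = (r1+r2)·wrap + 2·C·cosβ = 14·4.1888 + 2·24.2487 = 107.1405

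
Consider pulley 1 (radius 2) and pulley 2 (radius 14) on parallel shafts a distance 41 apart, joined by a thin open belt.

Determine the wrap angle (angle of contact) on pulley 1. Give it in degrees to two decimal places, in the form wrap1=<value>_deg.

wrap1=145.96_deg

open belt: β = asin((r2−r1)/C) = asin(12/41) = 17.0186°
wrap1 = π − 2β = 145.9627°
wrap2 = π + 2β = 214.0373°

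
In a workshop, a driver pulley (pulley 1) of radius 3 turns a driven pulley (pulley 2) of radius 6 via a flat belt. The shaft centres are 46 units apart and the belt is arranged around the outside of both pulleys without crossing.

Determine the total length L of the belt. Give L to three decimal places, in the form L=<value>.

L=120.470

open belt: β = asin((r2−r1)/C) = asin(3/46) = 3.7393°
wrap1 = π − 2β = 172.5213°
wrap2 = π + 2β = 187.4787°
tangent length = C·cosβ = 45.9021
L = r1·wrap1 + r2·wrap2 + 2·C·cosβ = 3·3.0111 + 6·3.2721 + 2·45.9021 = 120.4701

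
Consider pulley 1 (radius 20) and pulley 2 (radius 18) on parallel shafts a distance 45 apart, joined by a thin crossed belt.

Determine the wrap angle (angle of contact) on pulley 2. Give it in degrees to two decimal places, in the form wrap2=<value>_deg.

crossed belt: β = asin((r1+r2)/C) = asin(38/45) = 57.6125°
wrap1 = wrap2 = π + 2β = 295.2249°

wrap2=295.22_deg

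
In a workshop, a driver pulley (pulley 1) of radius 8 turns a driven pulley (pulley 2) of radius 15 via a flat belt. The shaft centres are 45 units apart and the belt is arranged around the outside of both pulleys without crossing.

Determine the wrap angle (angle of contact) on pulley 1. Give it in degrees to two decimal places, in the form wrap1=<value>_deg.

open belt: β = asin((r2−r1)/C) = asin(7/45) = 8.9490°
wrap1 = π − 2β = 162.1020°
wrap2 = π + 2β = 197.8980°

wrap1=162.10_deg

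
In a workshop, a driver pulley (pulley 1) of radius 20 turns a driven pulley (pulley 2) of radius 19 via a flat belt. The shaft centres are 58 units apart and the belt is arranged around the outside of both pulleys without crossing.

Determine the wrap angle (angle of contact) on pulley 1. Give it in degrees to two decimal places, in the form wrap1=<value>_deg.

open belt: β = asin((r2−r1)/C) = asin(-1/58) = -0.9879°
wrap1 = π − 2β = 181.9758°
wrap2 = π + 2β = 178.0242°

wrap1=181.98_deg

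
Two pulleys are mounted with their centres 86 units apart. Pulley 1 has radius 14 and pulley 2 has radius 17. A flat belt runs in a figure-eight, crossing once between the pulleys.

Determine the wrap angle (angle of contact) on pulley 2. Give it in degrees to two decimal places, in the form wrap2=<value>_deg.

crossed belt: β = asin((r1+r2)/C) = asin(31/86) = 21.1288°
wrap1 = wrap2 = π + 2β = 222.2575°

wrap2=222.26_deg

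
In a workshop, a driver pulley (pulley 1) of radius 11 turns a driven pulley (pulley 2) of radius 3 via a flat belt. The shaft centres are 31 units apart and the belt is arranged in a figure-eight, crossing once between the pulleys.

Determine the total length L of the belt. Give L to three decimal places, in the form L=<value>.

crossed belt: β = asin((r1+r2)/C) = asin(14/31) = 26.8472°
wrap1 = wrap2 = π + 2β = 233.6944°
tangent length = C·cosβ = 27.6586
L = (r1+r2)·wrap + 2·C·cosβ = 14·4.0787 + 2·27.6586 = 112.4196

L=112.420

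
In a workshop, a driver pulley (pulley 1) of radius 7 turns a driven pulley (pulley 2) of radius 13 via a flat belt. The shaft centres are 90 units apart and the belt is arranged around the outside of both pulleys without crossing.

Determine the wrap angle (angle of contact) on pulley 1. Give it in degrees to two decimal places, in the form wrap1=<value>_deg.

open belt: β = asin((r2−r1)/C) = asin(6/90) = 3.8226°
wrap1 = π − 2β = 172.3549°
wrap2 = π + 2β = 187.6451°

wrap1=172.35_deg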